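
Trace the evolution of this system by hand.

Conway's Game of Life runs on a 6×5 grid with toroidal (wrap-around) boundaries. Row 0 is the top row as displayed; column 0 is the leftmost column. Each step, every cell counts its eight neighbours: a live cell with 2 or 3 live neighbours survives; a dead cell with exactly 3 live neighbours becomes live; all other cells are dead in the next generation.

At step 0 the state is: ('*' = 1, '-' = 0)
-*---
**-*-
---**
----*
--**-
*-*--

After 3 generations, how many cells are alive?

step 0: -*---
**-*-
---**
----*
--**-
*-*--
step 1: ----*
**-*-
--**-
--*-*
-****
--**-
step 2: **--*
**-*-
*----
*---*
**--*
**---
step 3: -----
--*--
-----
-----
-----
--*--

2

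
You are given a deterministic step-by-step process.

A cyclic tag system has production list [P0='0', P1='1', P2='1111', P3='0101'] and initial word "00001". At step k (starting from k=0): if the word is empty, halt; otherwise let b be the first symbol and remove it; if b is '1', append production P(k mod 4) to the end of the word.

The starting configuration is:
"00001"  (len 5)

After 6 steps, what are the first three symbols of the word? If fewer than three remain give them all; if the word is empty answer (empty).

0) "00001"  (len 5)
1) "0001"  (len 4)
2) "001"  (len 3)
3) "01"  (len 2)
4) "1"  (len 1)
5) "0"  (len 1)
6) (halted — word empty)

(empty)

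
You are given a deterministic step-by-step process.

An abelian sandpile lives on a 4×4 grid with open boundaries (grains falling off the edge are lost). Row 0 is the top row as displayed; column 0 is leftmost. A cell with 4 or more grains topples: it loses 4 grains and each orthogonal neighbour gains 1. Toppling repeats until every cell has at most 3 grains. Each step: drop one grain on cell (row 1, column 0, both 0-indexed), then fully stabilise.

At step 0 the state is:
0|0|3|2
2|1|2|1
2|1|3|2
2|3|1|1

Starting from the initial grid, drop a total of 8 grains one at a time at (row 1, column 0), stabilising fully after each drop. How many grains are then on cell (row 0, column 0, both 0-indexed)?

2

k=0  0|0|3|2
2|1|2|1
2|1|3|2
2|3|1|1
k=1  0|0|3|2
3|1|2|1
2|1|3|2
2|3|1|1
k=2  1|0|3|2
0|2|2|1
3|1|3|2
2|3|1|1
k=3  1|0|3|2
1|2|2|1
3|1|3|2
2|3|1|1
k=4  1|0|3|2
2|2|2|1
3|1|3|2
2|3|1|1
k=5  1|0|3|2
3|2|2|1
3|1|3|2
2|3|1|1
k=6  2|0|3|2
1|3|2|1
0|2|3|2
3|3|1|1
k=7  2|0|3|2
2|3|2|1
0|2|3|2
3|3|1|1
k=8  2|0|3|2
3|3|2|1
0|2|3|2
3|3|1|1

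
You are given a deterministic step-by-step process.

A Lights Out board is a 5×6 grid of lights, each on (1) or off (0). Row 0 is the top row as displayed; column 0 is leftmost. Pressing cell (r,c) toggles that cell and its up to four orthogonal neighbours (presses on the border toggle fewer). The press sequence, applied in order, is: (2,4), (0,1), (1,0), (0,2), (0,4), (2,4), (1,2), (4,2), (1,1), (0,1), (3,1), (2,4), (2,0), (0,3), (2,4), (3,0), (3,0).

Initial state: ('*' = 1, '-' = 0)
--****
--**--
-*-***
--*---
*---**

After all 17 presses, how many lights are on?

gen 0: --****
--**--
-*-***
--*---
*---**
gen 1: --****
--***-
-*----
--*-*-
*---**
gen 2: **-***
-****-
-*----
--*-*-
*---**
gen 3: -*-***
*-***-
**----
--*-*-
*---**
gen 4: --*-**
*--**-
**----
--*-*-
*---**
gen 5: --**--
*--*--
**----
--*-*-
*---**
gen 6: --**--
*--**-
**-***
--*---
*---**
gen 7: ---*--
***-*-
******
--*---
*---**
gen 8: ---*--
***-*-
******
------
******
gen 9: -*-*--
----*-
*-****
------
******
gen 10: *-**--
-*--*-
*-****
------
******
gen 11: *-**--
-*--*-
******
***---
*-****
gen 12: *-**--
-*----
***---
***-*-
*-****
gen 13: *-**--
**----
--*---
-**-*-
*-****
gen 14: *---*-
**-*--
--*---
-**-*-
*-****
gen 15: *---*-
**-**-
--****
-**---
*-****
gen 16: *---*-
**-**-
*-****
*-*---
--****
gen 17: *---*-
**-**-
--****
-**---
*-****

17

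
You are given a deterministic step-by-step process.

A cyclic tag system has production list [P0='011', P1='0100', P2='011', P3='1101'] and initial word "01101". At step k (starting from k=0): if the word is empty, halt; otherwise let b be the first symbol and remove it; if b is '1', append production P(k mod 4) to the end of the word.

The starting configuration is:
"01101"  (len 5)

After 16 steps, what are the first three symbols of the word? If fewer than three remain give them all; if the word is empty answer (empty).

0) "01101"  (len 5)
1) "1101"  (len 4)
2) "1010100"  (len 7)
3) "010100011"  (len 9)
4) "10100011"  (len 8)
5) "0100011011"  (len 10)
6) "100011011"  (len 9)
7) "00011011011"  (len 11)
8) "0011011011"  (len 10)
9) "011011011"  (len 9)
10) "11011011"  (len 8)
11) "1011011011"  (len 10)
12) "0110110111101"  (len 13)
13) "110110111101"  (len 12)
14) "101101111010100"  (len 15)
15) "01101111010100011"  (len 17)
16) "1101111010100011"  (len 16)

110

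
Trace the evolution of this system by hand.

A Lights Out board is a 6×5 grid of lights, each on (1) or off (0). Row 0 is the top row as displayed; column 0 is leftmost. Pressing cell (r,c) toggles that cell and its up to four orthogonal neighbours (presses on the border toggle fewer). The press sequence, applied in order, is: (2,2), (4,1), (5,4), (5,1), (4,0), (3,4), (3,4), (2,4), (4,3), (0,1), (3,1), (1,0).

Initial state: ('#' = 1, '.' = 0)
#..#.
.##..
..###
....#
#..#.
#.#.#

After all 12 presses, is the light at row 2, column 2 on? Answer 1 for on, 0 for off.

step 0: #..#.
.##..
..###
....#
#..#.
#.#.#
step 1: #..#.
.#...
.#..#
..#.#
#..#.
#.#.#
step 2: #..#.
.#...
.#..#
.##.#
.###.
###.#
step 3: #..#.
.#...
.#..#
.##.#
.####
####.
step 4: #..#.
.#...
.#..#
.##.#
..###
...#.
step 5: #..#.
.#...
.#..#
###.#
#####
#..#.
step 6: #..#.
.#...
.#...
####.
####.
#..#.
step 7: #..#.
.#...
.#..#
###.#
#####
#..#.
step 8: #..#.
.#..#
.#.#.
###..
#####
#..#.
step 9: #..#.
.#..#
.#.#.
####.
##...
#....
step 10: .###.
....#
.#.#.
####.
##...
#....
step 11: .###.
....#
...#.
...#.
#....
#....
step 12: ####.
##..#
#..#.
...#.
#....
#....

0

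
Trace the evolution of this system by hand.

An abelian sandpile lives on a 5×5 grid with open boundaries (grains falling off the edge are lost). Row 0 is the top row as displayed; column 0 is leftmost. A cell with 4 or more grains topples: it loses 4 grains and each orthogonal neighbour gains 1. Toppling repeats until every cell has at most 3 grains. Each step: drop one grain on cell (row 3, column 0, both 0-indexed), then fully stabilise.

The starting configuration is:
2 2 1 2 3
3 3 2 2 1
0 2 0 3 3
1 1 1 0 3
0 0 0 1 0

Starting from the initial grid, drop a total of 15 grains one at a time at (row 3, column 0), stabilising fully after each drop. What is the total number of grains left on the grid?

t=0: 2 2 1 2 3
3 3 2 2 1
0 2 0 3 3
1 1 1 0 3
0 0 0 1 0
t=1: 2 2 1 2 3
3 3 2 2 1
0 2 0 3 3
2 1 1 0 3
0 0 0 1 0
t=2: 2 2 1 2 3
3 3 2 2 1
0 2 0 3 3
3 1 1 0 3
0 0 0 1 0
t=3: 2 2 1 2 3
3 3 2 2 1
1 2 0 3 3
0 2 1 0 3
1 0 0 1 0
t=4: 2 2 1 2 3
3 3 2 2 1
1 2 0 3 3
1 2 1 0 3
1 0 0 1 0
t=5: 2 2 1 2 3
3 3 2 2 1
1 2 0 3 3
2 2 1 0 3
1 0 0 1 0
t=6: 2 2 1 2 3
3 3 2 2 1
1 2 0 3 3
3 2 1 0 3
1 0 0 1 0
t=7: 2 2 1 2 3
3 3 2 2 1
2 2 0 3 3
0 3 1 0 3
2 0 0 1 0
t=8: 2 2 1 2 3
3 3 2 2 1
2 2 0 3 3
1 3 1 0 3
2 0 0 1 0
t=9: 2 2 1 2 3
3 3 2 2 1
2 2 0 3 3
2 3 1 0 3
2 0 0 1 0
t=10: 2 2 1 2 3
3 3 2 2 1
2 2 0 3 3
3 3 1 0 3
2 0 0 1 0
t=11: 2 2 1 2 3
3 3 2 2 1
3 3 0 3 3
1 0 2 0 3
3 1 0 1 0
t=12: 2 2 1 2 3
3 3 2 2 1
3 3 0 3 3
2 0 2 0 3
3 1 0 1 0
t=13: 2 2 1 2 3
3 3 2 2 1
3 3 0 3 3
3 0 2 0 3
3 1 0 1 0
t=14: 3 3 1 2 3
1 1 3 2 1
2 1 1 3 3
2 2 2 0 3
0 2 0 1 0
t=15: 3 3 1 2 3
1 1 3 2 1
2 1 1 3 3
3 2 2 0 3
0 2 0 1 0

43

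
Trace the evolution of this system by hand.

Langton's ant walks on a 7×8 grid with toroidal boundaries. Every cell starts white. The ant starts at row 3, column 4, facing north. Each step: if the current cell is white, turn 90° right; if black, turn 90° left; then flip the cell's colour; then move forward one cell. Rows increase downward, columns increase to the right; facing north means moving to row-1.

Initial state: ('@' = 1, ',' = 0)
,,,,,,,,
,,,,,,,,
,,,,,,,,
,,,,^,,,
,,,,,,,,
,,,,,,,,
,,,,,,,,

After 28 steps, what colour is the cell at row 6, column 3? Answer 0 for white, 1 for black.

gen 0: ,,,,,,,,
,,,,,,,,
,,,,,,,,
,,,,^,,,
,,,,,,,,
,,,,,,,,
,,,,,,,,
gen 1: ,,,,,,,,
,,,,,,,,
,,,,,,,,
,,,,@>,,
,,,,,,,,
,,,,,,,,
,,,,,,,,
gen 2: ,,,,,,,,
,,,,,,,,
,,,,,,,,
,,,,@@,,
,,,,,v,,
,,,,,,,,
,,,,,,,,
gen 3: ,,,,,,,,
,,,,,,,,
,,,,,,,,
,,,,@@,,
,,,,<@,,
,,,,,,,,
,,,,,,,,
gen 4: ,,,,,,,,
,,,,,,,,
,,,,,,,,
,,,,^@,,
,,,,@@,,
,,,,,,,,
,,,,,,,,
gen 5: ,,,,,,,,
,,,,,,,,
,,,,,,,,
,,,<,@,,
,,,,@@,,
,,,,,,,,
,,,,,,,,
gen 6: ,,,,,,,,
,,,,,,,,
,,,^,,,,
,,,@,@,,
,,,,@@,,
,,,,,,,,
,,,,,,,,
gen 7: ,,,,,,,,
,,,,,,,,
,,,@>,,,
,,,@,@,,
,,,,@@,,
,,,,,,,,
,,,,,,,,
gen 8: ,,,,,,,,
,,,,,,,,
,,,@@,,,
,,,@v@,,
,,,,@@,,
,,,,,,,,
,,,,,,,,
gen 9: ,,,,,,,,
,,,,,,,,
,,,@@,,,
,,,<@@,,
,,,,@@,,
,,,,,,,,
,,,,,,,,
gen 10: ,,,,,,,,
,,,,,,,,
,,,@@,,,
,,,,@@,,
,,,v@@,,
,,,,,,,,
,,,,,,,,
gen 11: ,,,,,,,,
,,,,,,,,
,,,@@,,,
,,,,@@,,
,,<@@@,,
,,,,,,,,
,,,,,,,,
gen 12: ,,,,,,,,
,,,,,,,,
,,,@@,,,
,,^,@@,,
,,@@@@,,
,,,,,,,,
,,,,,,,,
gen 13: ,,,,,,,,
,,,,,,,,
,,,@@,,,
,,@>@@,,
,,@@@@,,
,,,,,,,,
,,,,,,,,
gen 14: ,,,,,,,,
,,,,,,,,
,,,@@,,,
,,@@@@,,
,,@v@@,,
,,,,,,,,
,,,,,,,,
gen 15: ,,,,,,,,
,,,,,,,,
,,,@@,,,
,,@@@@,,
,,@,>@,,
,,,,,,,,
,,,,,,,,
gen 16: ,,,,,,,,
,,,,,,,,
,,,@@,,,
,,@@^@,,
,,@,,@,,
,,,,,,,,
,,,,,,,,
gen 17: ,,,,,,,,
,,,,,,,,
,,,@@,,,
,,@<,@,,
,,@,,@,,
,,,,,,,,
,,,,,,,,
gen 18: ,,,,,,,,
,,,,,,,,
,,,@@,,,
,,@,,@,,
,,@v,@,,
,,,,,,,,
,,,,,,,,
gen 19: ,,,,,,,,
,,,,,,,,
,,,@@,,,
,,@,,@,,
,,<@,@,,
,,,,,,,,
,,,,,,,,
gen 20: ,,,,,,,,
,,,,,,,,
,,,@@,,,
,,@,,@,,
,,,@,@,,
,,v,,,,,
,,,,,,,,
gen 21: ,,,,,,,,
,,,,,,,,
,,,@@,,,
,,@,,@,,
,,,@,@,,
,<@,,,,,
,,,,,,,,
gen 22: ,,,,,,,,
,,,,,,,,
,,,@@,,,
,,@,,@,,
,^,@,@,,
,@@,,,,,
,,,,,,,,
gen 23: ,,,,,,,,
,,,,,,,,
,,,@@,,,
,,@,,@,,
,@>@,@,,
,@@,,,,,
,,,,,,,,
gen 24: ,,,,,,,,
,,,,,,,,
,,,@@,,,
,,@,,@,,
,@@@,@,,
,@v,,,,,
,,,,,,,,
gen 25: ,,,,,,,,
,,,,,,,,
,,,@@,,,
,,@,,@,,
,@@@,@,,
,@,>,,,,
,,,,,,,,
gen 26: ,,,,,,,,
,,,,,,,,
,,,@@,,,
,,@,,@,,
,@@@,@,,
,@,@,,,,
,,,v,,,,
gen 27: ,,,,,,,,
,,,,,,,,
,,,@@,,,
,,@,,@,,
,@@@,@,,
,@,@,,,,
,,<@,,,,
gen 28: ,,,,,,,,
,,,,,,,,
,,,@@,,,
,,@,,@,,
,@@@,@,,
,@^@,,,,
,,@@,,,,

1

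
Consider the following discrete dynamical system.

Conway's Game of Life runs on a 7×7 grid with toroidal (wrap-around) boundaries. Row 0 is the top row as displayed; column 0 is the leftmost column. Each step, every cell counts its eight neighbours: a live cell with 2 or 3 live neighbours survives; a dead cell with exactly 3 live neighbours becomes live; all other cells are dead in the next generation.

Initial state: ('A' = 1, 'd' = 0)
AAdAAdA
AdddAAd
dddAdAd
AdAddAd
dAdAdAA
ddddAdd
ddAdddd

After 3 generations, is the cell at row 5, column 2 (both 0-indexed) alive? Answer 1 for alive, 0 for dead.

0

[0] AAdAAdA
AdddAAd
dddAdAd
AdAddAd
dAdAdAA
ddddAdd
ddAdddd
[1] AAAAAdA
AAAdddd
dAdAdAd
AAAAdAd
AAAAdAA
ddAAAAd
AAAdAAd
[2] ddddAdd
dddddAd
dddAddd
dddddAd
ddddddd
ddddddd
ddddddd
[3] ddddddd
ddddAdd
ddddAdd
ddddddd
ddddddd
ddddddd
ddddddd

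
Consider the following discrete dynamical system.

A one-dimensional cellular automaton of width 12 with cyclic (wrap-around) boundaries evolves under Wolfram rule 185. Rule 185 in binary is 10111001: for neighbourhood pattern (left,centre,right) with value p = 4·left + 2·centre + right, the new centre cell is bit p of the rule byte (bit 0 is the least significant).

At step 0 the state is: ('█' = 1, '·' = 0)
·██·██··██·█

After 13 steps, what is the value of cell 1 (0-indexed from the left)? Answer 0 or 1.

1

[0] ·██·██··██·█
[1] ██·██·█·█·█·
[2] █·██·█·█·█·█
[3] ·██·█·█·█·██
[4] ██·█·█·█·██·
[5] █·█·█·█·██·█
[6] ·█·█·█·██·██
[7] █·█·█·██·██·
[8] ·█·█·██·██·█
[9] █·█·██·██·█·
[10] ·█·██·██·█·█
[11] █·██·██·█·█·
[12] ·██·██·█·█·█
[13] ██·██·█·█·█·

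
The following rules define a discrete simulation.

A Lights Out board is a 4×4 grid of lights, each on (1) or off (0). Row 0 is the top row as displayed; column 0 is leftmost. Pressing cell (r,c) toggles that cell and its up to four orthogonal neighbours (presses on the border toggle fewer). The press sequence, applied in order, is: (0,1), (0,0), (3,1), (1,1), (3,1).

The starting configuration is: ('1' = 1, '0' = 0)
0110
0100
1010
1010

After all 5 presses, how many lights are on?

t=0: 0110
0100
1010
1010
t=1: 1000
0000
1010
1010
t=2: 0100
1000
1010
1010
t=3: 0100
1000
1110
0100
t=4: 0000
0110
1010
0100
t=5: 0000
0110
1110
1010

7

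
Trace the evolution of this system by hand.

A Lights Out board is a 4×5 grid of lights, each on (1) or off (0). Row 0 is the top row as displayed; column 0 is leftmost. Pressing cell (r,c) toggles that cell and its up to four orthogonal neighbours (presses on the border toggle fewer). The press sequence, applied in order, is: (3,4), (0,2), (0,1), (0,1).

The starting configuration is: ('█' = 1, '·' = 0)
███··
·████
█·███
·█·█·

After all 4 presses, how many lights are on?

10

0) ███··
·████
█·███
·█·█·
1) ███··
·████
█·██·
·█··█
2) █··█·
·█·██
█·██·
·█··█
3) ·███·
···██
█·██·
·█··█
4) █··█·
·█·██
█·██·
·█··█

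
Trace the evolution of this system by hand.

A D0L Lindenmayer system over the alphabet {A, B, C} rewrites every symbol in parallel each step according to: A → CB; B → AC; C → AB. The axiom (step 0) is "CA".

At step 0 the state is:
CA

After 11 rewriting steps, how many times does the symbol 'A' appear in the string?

t=0: CA
t=1: ABCB
t=2: CBACABAC
t=3: ABACCBABCBACCBAB
t=4: CBACCBABABACCBACABACCBABABACCBAC
t=5: ABACCBABABACCBACCBACCBABABACCBABCBACCBABABACCBACCBACCBABABACCBAB
t=6: CBACCBABABACCBACCBACCBABABACCBABABACCBABABACCBACCBACCBABAB…ABABACCBACCBACCBABABACCBABABACCBABABACCBACCBACCBABABACCBAC  (len 128)
t=7: ABACCBABABACCBACCBACCBABABACCBABABACCBABABACCBACCBACCBABAB…ABABACCBACCBACCBABABACCBABABACCBABABACCBACCBACCBABABACCBAB  (len 256)
t=8: CBACCBABABACCBACCBACCBABABACCBABABACCBABABACCBACCBACCBABAB…ABABACCBACCBACCBABABACCBABABACCBABABACCBACCBACCBABABACCBAC  (len 512)
t=9: ABACCBABABACCBACCBACCBABABACCBABABACCBABABACCBACCBACCBABAB…ABABACCBACCBACCBABABACCBABABACCBABABACCBACCBACCBABABACCBAB  (len 1024)
t=10: CBACCBABABACCBACCBACCBABABACCBABABACCBABABACCBACCBACCBABAB…ABABACCBACCBACCBABABACCBABABACCBABABACCBACCBACCBABABACCBAC  (len 2048)
t=11: ABACCBABABACCBACCBACCBABABACCBABABACCBABABACCBACCBACCBABAB…ABABACCBACCBACCBABABACCBABABACCBABABACCBACCBACCBABABACCBAB  (len 4096)

1365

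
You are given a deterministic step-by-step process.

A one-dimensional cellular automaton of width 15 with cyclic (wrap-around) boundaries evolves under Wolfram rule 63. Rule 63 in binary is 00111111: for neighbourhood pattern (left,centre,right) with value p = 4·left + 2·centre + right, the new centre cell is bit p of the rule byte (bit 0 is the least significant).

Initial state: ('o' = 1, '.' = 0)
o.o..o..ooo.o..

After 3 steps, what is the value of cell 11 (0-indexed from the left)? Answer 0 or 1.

0

step 0: o.o..o..ooo.o..
step 1: ooooooooo..oooo
step 2: .........ooo...
step 3: oooooooooo..ooo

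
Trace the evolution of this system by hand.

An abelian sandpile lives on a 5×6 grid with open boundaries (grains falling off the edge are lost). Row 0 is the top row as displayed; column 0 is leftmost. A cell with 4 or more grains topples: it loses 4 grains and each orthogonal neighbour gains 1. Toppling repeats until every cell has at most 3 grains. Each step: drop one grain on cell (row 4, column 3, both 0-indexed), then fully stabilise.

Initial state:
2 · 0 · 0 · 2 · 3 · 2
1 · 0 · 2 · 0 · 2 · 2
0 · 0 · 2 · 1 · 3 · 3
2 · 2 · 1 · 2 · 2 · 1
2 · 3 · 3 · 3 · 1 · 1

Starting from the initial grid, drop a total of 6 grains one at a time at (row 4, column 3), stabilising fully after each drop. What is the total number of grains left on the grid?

50

gen 0: 2 · 0 · 0 · 2 · 3 · 2
1 · 0 · 2 · 0 · 2 · 2
0 · 0 · 2 · 1 · 3 · 3
2 · 2 · 1 · 2 · 2 · 1
2 · 3 · 3 · 3 · 1 · 1
gen 1: 2 · 0 · 0 · 2 · 3 · 2
1 · 0 · 2 · 0 · 2 · 2
0 · 0 · 2 · 1 · 3 · 3
2 · 3 · 2 · 3 · 2 · 1
3 · 0 · 1 · 1 · 2 · 1
gen 2: 2 · 0 · 0 · 2 · 3 · 2
1 · 0 · 2 · 0 · 2 · 2
0 · 0 · 2 · 1 · 3 · 3
2 · 3 · 2 · 3 · 2 · 1
3 · 0 · 1 · 2 · 2 · 1
gen 3: 2 · 0 · 0 · 2 · 3 · 2
1 · 0 · 2 · 0 · 2 · 2
0 · 0 · 2 · 1 · 3 · 3
2 · 3 · 2 · 3 · 2 · 1
3 · 0 · 1 · 3 · 2 · 1
gen 4: 2 · 0 · 0 · 2 · 3 · 2
1 · 0 · 2 · 0 · 2 · 2
0 · 0 · 2 · 2 · 3 · 3
2 · 3 · 3 · 0 · 3 · 1
3 · 0 · 2 · 1 · 3 · 1
gen 5: 2 · 0 · 0 · 2 · 3 · 2
1 · 0 · 2 · 0 · 2 · 2
0 · 0 · 2 · 2 · 3 · 3
2 · 3 · 3 · 0 · 3 · 1
3 · 0 · 2 · 2 · 3 · 1
gen 6: 2 · 0 · 0 · 2 · 3 · 2
1 · 0 · 2 · 0 · 2 · 2
0 · 0 · 2 · 2 · 3 · 3
2 · 3 · 3 · 0 · 3 · 1
3 · 0 · 2 · 3 · 3 · 1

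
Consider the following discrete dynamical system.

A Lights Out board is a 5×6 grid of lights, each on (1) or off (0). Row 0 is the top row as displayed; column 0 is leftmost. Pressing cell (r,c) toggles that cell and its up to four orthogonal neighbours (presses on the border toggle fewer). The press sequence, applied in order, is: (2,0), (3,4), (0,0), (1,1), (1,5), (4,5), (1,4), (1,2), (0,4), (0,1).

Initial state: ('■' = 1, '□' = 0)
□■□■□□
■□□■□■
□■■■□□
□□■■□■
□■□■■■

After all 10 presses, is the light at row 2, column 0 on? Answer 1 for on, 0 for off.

1

step 0: □■□■□□
■□□■□■
□■■■□□
□□■■□■
□■□■■■
step 1: □■□■□□
□□□■□■
■□■■□□
■□■■□■
□■□■■■
step 2: □■□■□□
□□□■□■
■□■■■□
■□■□■□
□■□■□■
step 3: ■□□■□□
■□□■□■
■□■■■□
■□■□■□
□■□■□■
step 4: ■■□■□□
□■■■□■
■■■■■□
■□■□■□
□■□■□■
step 5: ■■□■□■
□■■■■□
■■■■■■
■□■□■□
□■□■□■
step 6: ■■□■□■
□■■■■□
■■■■■■
■□■□■■
□■□■■□
step 7: ■■□■■■
□■■□□■
■■■■□■
■□■□■■
□■□■■□
step 8: ■■■■■■
□□□■□■
■■□■□■
■□■□■■
□■□■■□
step 9: ■■■□□□
□□□■■■
■■□■□■
■□■□■■
□■□■■□
step 10: □□□□□□
□■□■■■
■■□■□■
■□■□■■
□■□■■□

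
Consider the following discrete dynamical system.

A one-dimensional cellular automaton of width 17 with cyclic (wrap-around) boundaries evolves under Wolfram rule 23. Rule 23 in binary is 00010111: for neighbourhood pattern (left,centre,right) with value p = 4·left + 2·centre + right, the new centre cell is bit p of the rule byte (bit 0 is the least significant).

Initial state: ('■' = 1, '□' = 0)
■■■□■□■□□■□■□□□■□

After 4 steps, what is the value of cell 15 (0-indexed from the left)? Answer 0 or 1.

0

step 0: ■■■□■□■□□■□■□□□■□
step 1: □□□□■□■■■■□■■■■■□
step 2: ■■■■■□□□□□□□□□□□■
step 3: □□□□□■■■■■■■■■■■□
step 4: ■■■■■□□□□□□□□□□□■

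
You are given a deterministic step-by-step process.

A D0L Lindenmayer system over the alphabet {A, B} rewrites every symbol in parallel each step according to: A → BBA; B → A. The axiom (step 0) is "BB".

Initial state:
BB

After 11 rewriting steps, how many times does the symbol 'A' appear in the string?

gen 0: BB
gen 1: AA
gen 2: BBABBA
gen 3: AABBAAABBA
gen 4: BBABBAAABBABBABBAAABBA
gen 5: AABBAAABBABBABBAAABBAAABBAAABBABBABBAAABBA
gen 6: BBABBAAABBABBABBAAABBAAABBAAABBABBABBAAABBABBABBAAABBABBABBAAABBAAABBAAABBABBABBAAABBA
gen 7: AABBAAABBABBABBAAABBAAABBAAABBABBABBAAABBABBABBAAABBABBABB…ABBABBABBAAABBABBABBAAABBABBABBAAABBAAABBAAABBABBABBAAABBA  (len 170)
gen 8: BBABBAAABBABBABBAAABBAAABBAAABBABBABBAAABBABBABBAAABBABBAB…ABBABBABBAAABBABBABBAAABBABBABBAAABBAAABBAAABBABBABBAAABBA  (len 342)
gen 9: AABBAAABBABBABBAAABBAAABBAAABBABBABBAAABBABBABBAAABBABBABB…ABBABBABBAAABBABBABBAAABBABBABBAAABBAAABBAAABBABBABBAAABBA  (len 682)
gen 10: BBABBAAABBABBABBAAABBAAABBAAABBABBABBAAABBABBABBAAABBABBAB…ABBABBABBAAABBABBABBAAABBABBABBAAABBAAABBAAABBABBABBAAABBA  (len 1366)
gen 11: AABBAAABBABBABBAAABBAAABBAAABBABBABBAAABBABBABBAAABBABBABB…ABBABBABBAAABBABBABBAAABBABBABBAAABBAAABBAAABBABBABBAAABBA  (len 2730)

1366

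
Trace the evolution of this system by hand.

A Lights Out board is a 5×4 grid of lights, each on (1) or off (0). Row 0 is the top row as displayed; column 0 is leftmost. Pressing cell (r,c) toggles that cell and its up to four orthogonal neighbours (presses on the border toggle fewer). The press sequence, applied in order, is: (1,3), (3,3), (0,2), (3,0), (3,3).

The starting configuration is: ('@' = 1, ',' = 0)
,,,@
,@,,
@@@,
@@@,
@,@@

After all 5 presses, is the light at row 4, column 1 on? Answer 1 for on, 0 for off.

gen 0: ,,,@
,@,,
@@@,
@@@,
@,@@
gen 1: ,,,,
,@@@
@@@@
@@@,
@,@@
gen 2: ,,,,
,@@@
@@@,
@@,@
@,@,
gen 3: ,@@@
,@,@
@@@,
@@,@
@,@,
gen 4: ,@@@
,@,@
,@@,
,,,@
,,@,
gen 5: ,@@@
,@,@
,@@@
,,@,
,,@@

0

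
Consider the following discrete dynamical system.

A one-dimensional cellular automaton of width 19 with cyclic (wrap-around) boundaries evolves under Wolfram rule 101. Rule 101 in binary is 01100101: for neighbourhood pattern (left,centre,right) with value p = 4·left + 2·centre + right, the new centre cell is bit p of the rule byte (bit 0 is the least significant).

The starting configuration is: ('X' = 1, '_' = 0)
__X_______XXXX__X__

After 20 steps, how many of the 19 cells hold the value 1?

t=0: __X_______XXXX__X__
t=1: X_X_XXXXX____X__X_X
t=2: XXXX____X_XX_X__XX_
t=3: ___X_XX_XX_XXX___XX
t=4: _X_XX_XX_XX__X_X__X
t=5: XXX_XX_XX_X__XXX__X
t=6: __XX_XX_XXX____X___
t=7: X__XX_XX__X_XX_X_XX
t=8: X___XX_X__XX_XXXX__
t=9: X_X__XXX___XX___X__
t=10: XXX____X_X__X_X_X__
t=11: __X_XX_XXX__XXXXX__
t=12: X_XX_XX__X______X_X
t=13: XX_XX_X__X_XXXX_XX_
t=14: _XX_XXX__XX___XX_XX
t=15: X_XX__X___X_X__XX_X
t=16: XX_X__X_X_XXX___XX_
t=17: _XXX__XXXX__X_X__XX
t=18: X__X_____X__XXX___X
t=19: X__X_XXX_X____X_X__
t=20: X__XX__XXX_XX_XXX__

11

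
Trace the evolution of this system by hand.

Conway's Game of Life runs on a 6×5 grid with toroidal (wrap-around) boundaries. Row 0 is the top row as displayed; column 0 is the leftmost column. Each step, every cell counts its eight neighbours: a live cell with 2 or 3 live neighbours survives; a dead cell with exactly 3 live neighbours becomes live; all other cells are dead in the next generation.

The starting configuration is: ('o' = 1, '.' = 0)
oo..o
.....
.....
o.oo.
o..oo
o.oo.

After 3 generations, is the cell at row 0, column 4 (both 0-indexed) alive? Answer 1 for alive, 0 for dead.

0

[0] oo..o
.....
.....
o.oo.
o..oo
o.oo.
[1] ooooo
o....
.....
oooo.
o....
..o..
[2] o.ooo
o.oo.
o.o.o
ooo.o
o..oo
..o..
[3] o....
.....
.....
..o..
.....
..o..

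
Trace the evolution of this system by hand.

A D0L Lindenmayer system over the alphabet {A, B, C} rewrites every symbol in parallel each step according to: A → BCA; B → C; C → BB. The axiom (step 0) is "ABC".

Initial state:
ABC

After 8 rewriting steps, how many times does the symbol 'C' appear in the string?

46

[0] ABC
[1] BCACBB
[2] CBBBCABBCC
[3] BBCCCBBBCACCBBBB
[4] CCBBBBBBCCCBBBCABBBBCCCC
[5] BBBBCCCCCCBBBBBBCCCBBBCACCCCBBBBBBBB
[6] CCCCBBBBBBBBBBBBCCCCCCBBBBBBCCCBBBCABBBBBBBBCCCCCCCC
[7] BBBBBBBBCCCCCCCCCCCCBBBBBBBBBBBBCCCCCCBBBBBBCCCBBBCACCCCCCCCBBBBBBBBBBBBBBBB
[8] CCCCCCCCBBBBBBBBBBBBBBBBBBBBBBBBCCCCCCCCCCCCBBBBBBBBBBBBCCCCCCBBBBBBCCCBBBCABBBBBBBBBBBBBBBBCCCCCCCCCCCCCCCC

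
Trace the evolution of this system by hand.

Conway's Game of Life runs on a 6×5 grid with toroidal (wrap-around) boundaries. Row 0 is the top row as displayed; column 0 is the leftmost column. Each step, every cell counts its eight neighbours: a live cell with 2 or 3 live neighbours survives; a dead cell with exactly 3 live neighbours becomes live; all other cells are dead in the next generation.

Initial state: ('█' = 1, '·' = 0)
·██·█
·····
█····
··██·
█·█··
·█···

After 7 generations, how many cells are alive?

6

[0] ·██·█
·····
█····
··██·
█·█··
·█···
[1] ███··
██···
·····
··███
··██·
···█·
[2] █·█·█
█·█··
█████
··█·█
·····
···██
[3] █·█··
·····
·····
··█·█
····█
█··██
[4] ██·█·
·····
·····
···█·
·····
██·█·
[5] ██···
·····
·····
·····
··█·█
██···
[6] ██···
·····
·····
·····
██···
··█·█
[7] ██···
·····
·····
·····
██···
··█·█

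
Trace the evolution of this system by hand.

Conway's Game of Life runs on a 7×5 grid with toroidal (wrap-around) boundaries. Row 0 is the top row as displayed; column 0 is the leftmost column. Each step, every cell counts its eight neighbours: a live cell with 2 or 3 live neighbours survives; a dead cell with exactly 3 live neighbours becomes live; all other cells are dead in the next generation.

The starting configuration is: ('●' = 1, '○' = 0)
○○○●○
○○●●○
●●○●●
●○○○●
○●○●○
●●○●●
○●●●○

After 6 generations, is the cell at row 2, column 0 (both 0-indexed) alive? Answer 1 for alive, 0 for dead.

gen 0: ○○○●○
○○●●○
●●○●●
●○○○●
○●○●○
●●○●●
○●●●○
gen 1: ○●○○●
●●○○○
○●○○○
○○○○○
○●○●○
○○○○○
○●○○○
gen 2: ○●●○○
○●●○○
●●○○○
○○●○○
○○○○○
○○●○○
●○○○○
gen 3: ●○●○○
○○○○○
●○○○○
○●○○○
○○○○○
○○○○○
○○●○○
gen 4: ○●○○○
○●○○○
○○○○○
○○○○○
○○○○○
○○○○○
○●○○○
gen 5: ●●●○○
○○○○○
○○○○○
○○○○○
○○○○○
○○○○○
○○○○○
gen 6: ○●○○○
○●○○○
○○○○○
○○○○○
○○○○○
○○○○○
○●○○○

0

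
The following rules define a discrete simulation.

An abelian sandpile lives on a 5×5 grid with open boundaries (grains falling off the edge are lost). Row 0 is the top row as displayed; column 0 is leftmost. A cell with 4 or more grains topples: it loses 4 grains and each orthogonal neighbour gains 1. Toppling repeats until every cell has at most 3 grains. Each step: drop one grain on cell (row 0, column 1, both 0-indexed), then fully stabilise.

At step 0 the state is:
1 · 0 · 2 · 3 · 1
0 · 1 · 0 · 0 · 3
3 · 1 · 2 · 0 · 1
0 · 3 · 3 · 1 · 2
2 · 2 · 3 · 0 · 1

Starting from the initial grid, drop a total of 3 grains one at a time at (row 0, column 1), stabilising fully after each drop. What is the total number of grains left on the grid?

k=0  1 · 0 · 2 · 3 · 1
0 · 1 · 0 · 0 · 3
3 · 1 · 2 · 0 · 1
0 · 3 · 3 · 1 · 2
2 · 2 · 3 · 0 · 1
k=1  1 · 1 · 2 · 3 · 1
0 · 1 · 0 · 0 · 3
3 · 1 · 2 · 0 · 1
0 · 3 · 3 · 1 · 2
2 · 2 · 3 · 0 · 1
k=2  1 · 2 · 2 · 3 · 1
0 · 1 · 0 · 0 · 3
3 · 1 · 2 · 0 · 1
0 · 3 · 3 · 1 · 2
2 · 2 · 3 · 0 · 1
k=3  1 · 3 · 2 · 3 · 1
0 · 1 · 0 · 0 · 3
3 · 1 · 2 · 0 · 1
0 · 3 · 3 · 1 · 2
2 · 2 · 3 · 0 · 1

38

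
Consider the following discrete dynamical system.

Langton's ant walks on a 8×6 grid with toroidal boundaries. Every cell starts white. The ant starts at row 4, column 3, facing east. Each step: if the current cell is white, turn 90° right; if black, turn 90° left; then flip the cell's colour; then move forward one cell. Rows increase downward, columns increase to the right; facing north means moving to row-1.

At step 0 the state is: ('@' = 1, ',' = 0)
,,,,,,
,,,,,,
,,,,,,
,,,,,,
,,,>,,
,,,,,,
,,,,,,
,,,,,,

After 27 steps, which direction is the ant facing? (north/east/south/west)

gen 0: ,,,,,,
,,,,,,
,,,,,,
,,,,,,
,,,>,,
,,,,,,
,,,,,,
,,,,,,
gen 1: ,,,,,,
,,,,,,
,,,,,,
,,,,,,
,,,@,,
,,,v,,
,,,,,,
,,,,,,
gen 2: ,,,,,,
,,,,,,
,,,,,,
,,,,,,
,,,@,,
,,<@,,
,,,,,,
,,,,,,
gen 3: ,,,,,,
,,,,,,
,,,,,,
,,,,,,
,,^@,,
,,@@,,
,,,,,,
,,,,,,
gen 4: ,,,,,,
,,,,,,
,,,,,,
,,,,,,
,,@>,,
,,@@,,
,,,,,,
,,,,,,
gen 5: ,,,,,,
,,,,,,
,,,,,,
,,,^,,
,,@,,,
,,@@,,
,,,,,,
,,,,,,
gen 6: ,,,,,,
,,,,,,
,,,,,,
,,,@>,
,,@,,,
,,@@,,
,,,,,,
,,,,,,
gen 7: ,,,,,,
,,,,,,
,,,,,,
,,,@@,
,,@,v,
,,@@,,
,,,,,,
,,,,,,
gen 8: ,,,,,,
,,,,,,
,,,,,,
,,,@@,
,,@<@,
,,@@,,
,,,,,,
,,,,,,
gen 9: ,,,,,,
,,,,,,
,,,,,,
,,,^@,
,,@@@,
,,@@,,
,,,,,,
,,,,,,
gen 10: ,,,,,,
,,,,,,
,,,,,,
,,<,@,
,,@@@,
,,@@,,
,,,,,,
,,,,,,
gen 11: ,,,,,,
,,,,,,
,,^,,,
,,@,@,
,,@@@,
,,@@,,
,,,,,,
,,,,,,
gen 12: ,,,,,,
,,,,,,
,,@>,,
,,@,@,
,,@@@,
,,@@,,
,,,,,,
,,,,,,
gen 13: ,,,,,,
,,,,,,
,,@@,,
,,@v@,
,,@@@,
,,@@,,
,,,,,,
,,,,,,
gen 14: ,,,,,,
,,,,,,
,,@@,,
,,<@@,
,,@@@,
,,@@,,
,,,,,,
,,,,,,
gen 15: ,,,,,,
,,,,,,
,,@@,,
,,,@@,
,,v@@,
,,@@,,
,,,,,,
,,,,,,
gen 16: ,,,,,,
,,,,,,
,,@@,,
,,,@@,
,,,>@,
,,@@,,
,,,,,,
,,,,,,
gen 17: ,,,,,,
,,,,,,
,,@@,,
,,,^@,
,,,,@,
,,@@,,
,,,,,,
,,,,,,
gen 18: ,,,,,,
,,,,,,
,,@@,,
,,<,@,
,,,,@,
,,@@,,
,,,,,,
,,,,,,
gen 19: ,,,,,,
,,,,,,
,,^@,,
,,@,@,
,,,,@,
,,@@,,
,,,,,,
,,,,,,
gen 20: ,,,,,,
,,,,,,
,<,@,,
,,@,@,
,,,,@,
,,@@,,
,,,,,,
,,,,,,
gen 21: ,,,,,,
,^,,,,
,@,@,,
,,@,@,
,,,,@,
,,@@,,
,,,,,,
,,,,,,
gen 22: ,,,,,,
,@>,,,
,@,@,,
,,@,@,
,,,,@,
,,@@,,
,,,,,,
,,,,,,
gen 23: ,,,,,,
,@@,,,
,@v@,,
,,@,@,
,,,,@,
,,@@,,
,,,,,,
,,,,,,
gen 24: ,,,,,,
,@@,,,
,<@@,,
,,@,@,
,,,,@,
,,@@,,
,,,,,,
,,,,,,
gen 25: ,,,,,,
,@@,,,
,,@@,,
,v@,@,
,,,,@,
,,@@,,
,,,,,,
,,,,,,
gen 26: ,,,,,,
,@@,,,
,,@@,,
<@@,@,
,,,,@,
,,@@,,
,,,,,,
,,,,,,
gen 27: ,,,,,,
,@@,,,
^,@@,,
@@@,@,
,,,,@,
,,@@,,
,,,,,,
,,,,,,

north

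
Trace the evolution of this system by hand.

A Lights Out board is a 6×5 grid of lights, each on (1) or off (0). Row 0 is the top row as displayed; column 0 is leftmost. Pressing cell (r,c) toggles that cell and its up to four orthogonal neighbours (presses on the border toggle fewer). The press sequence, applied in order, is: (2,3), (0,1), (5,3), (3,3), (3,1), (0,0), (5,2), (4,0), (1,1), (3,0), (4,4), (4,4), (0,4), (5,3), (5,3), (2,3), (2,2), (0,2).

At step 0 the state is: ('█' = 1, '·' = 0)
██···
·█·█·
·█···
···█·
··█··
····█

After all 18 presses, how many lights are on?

[0] ██···
·█·█·
·█···
···█·
··█··
····█
[1] ██···
·█···
·████
·····
··█··
····█
[2] ··█··
·····
·████
·····
··█··
····█
[3] ··█··
·····
·████
·····
··██·
··██·
[4] ··█··
·····
·██·█
··███
··█··
··██·
[5] ··█··
·····
··█·█
██·██
·██··
··██·
[6] ███··
█····
··█·█
██·██
·██··
··██·
[7] ███··
█····
··█·█
██·██
·█···
·█···
[8] ███··
█····
··█·█
·█·██
█····
██···
[9] █·█··
·██··
·██·█
·█·██
█····
██···
[10] █·█··
·██··
███·█
█··██
·····
██···
[11] █·█··
·██··
███·█
█··█·
···██
██··█
[12] █·█··
·██··
███·█
█··██
·····
██···
[13] █·███
·██·█
███·█
█··██
·····
██···
[14] █·███
·██·█
███·█
█··██
···█·
█████
[15] █·███
·██·█
███·█
█··██
·····
██···
[16] █·███
·████
██·█·
█···█
·····
██···
[17] █·███
·█·██
█·█··
█·█·█
·····
██···
[18] ██··█
·████
█·█··
█·█·█
·····
██···

14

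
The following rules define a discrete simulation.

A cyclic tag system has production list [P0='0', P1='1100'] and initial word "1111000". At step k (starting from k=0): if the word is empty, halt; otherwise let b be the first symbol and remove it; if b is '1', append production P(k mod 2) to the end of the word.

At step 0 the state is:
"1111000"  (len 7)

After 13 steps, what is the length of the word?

9

step 0: "1111000"  (len 7)
step 1: "1110000"  (len 7)
step 2: "1100001100"  (len 10)
step 3: "1000011000"  (len 10)
step 4: "0000110001100"  (len 13)
step 5: "000110001100"  (len 12)
step 6: "00110001100"  (len 11)
step 7: "0110001100"  (len 10)
step 8: "110001100"  (len 9)
step 9: "100011000"  (len 9)
step 10: "000110001100"  (len 12)
step 11: "00110001100"  (len 11)
step 12: "0110001100"  (len 10)
step 13: "110001100"  (len 9)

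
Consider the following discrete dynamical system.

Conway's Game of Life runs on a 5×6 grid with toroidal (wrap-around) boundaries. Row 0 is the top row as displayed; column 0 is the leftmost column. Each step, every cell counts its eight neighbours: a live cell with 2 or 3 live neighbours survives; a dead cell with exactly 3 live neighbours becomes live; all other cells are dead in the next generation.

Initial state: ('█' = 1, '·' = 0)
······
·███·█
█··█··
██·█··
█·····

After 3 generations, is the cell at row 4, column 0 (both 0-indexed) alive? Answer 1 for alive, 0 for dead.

0

gen 0: ······
·███·█
█··█··
██·█··
█·····
gen 1: ███···
█████·
···█·█
███··█
██····
gen 2: ······
····█·
······
··█·██
······
gen 3: ······
······
···███
······
······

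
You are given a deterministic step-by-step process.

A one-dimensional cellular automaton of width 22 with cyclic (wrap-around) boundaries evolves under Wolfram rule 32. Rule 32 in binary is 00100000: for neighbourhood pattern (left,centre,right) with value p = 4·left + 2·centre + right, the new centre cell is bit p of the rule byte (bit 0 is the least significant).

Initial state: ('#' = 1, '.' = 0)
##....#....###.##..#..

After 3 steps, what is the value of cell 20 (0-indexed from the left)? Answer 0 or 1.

0

step 0: ##....#....###.##..#..
step 1: ..............#.......
step 2: ......................
step 3: ......................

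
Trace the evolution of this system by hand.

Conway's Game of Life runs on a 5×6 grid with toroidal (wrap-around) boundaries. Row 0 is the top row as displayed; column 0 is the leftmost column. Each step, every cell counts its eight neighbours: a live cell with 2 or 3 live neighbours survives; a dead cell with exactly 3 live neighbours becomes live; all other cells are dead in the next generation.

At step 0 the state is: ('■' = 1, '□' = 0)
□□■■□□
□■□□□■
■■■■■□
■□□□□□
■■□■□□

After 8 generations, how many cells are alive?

gen 0: □□■■□□
□■□□□■
■■■■■□
■□□□□□
■■□■□□
gen 1: □□□■■□
□□□□□■
□□■■■□
□□□□■□
■■□■□□
gen 2: ■□■■■■
□□■□□■
□□□■■■
□■□□■■
□□■■□■
gen 3: ■□□□□□
□■■□□□
□□■■□□
□□□□□□
□□□□□□
gen 4: □■□□□□
□■■■□□
□■■■□□
□□□□□□
□□□□□□
gen 5: □■□□□□
■□□■□□
□■□■□□
□□■□□□
□□□□□□
gen 6: □□□□□□
■■□□□□
□■□■□□
□□■□□□
□□□□□□
gen 7: □□□□□□
■■■□□□
■■□□□□
□□■□□□
□□□□□□
gen 8: □■□□□□
■□■□□□
■□□□□□
□■□□□□
□□□□□□

5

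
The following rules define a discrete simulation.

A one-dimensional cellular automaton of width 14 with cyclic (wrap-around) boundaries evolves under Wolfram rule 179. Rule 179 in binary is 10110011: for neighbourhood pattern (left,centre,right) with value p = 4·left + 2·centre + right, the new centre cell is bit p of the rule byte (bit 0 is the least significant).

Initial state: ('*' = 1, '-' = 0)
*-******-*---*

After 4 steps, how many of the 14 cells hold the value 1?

8

k=0  *-******-*---*
k=1  -*-****-*-***-
k=2  *-*-**-*-*-*-*
k=3  -*-*--*-*-*-*-
k=4  *-*-**-*-*-*-*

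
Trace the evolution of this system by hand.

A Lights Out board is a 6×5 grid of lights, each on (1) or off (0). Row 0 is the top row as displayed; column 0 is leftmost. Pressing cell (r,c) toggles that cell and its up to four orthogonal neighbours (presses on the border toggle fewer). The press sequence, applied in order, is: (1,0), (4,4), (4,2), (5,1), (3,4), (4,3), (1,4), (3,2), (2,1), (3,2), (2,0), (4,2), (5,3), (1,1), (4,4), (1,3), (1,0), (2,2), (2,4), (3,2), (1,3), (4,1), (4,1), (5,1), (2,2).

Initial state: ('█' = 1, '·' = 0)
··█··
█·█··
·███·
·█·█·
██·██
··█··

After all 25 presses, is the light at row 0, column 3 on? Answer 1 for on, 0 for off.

[0] ··█··
█·█··
·███·
·█·█·
██·██
··█··
[1] █·█··
·██··
████·
·█·█·
██·██
··█··
[2] █·█··
·██··
████·
·█·██
██···
··█·█
[3] █·█··
·██··
████·
·████
█·██·
····█
[4] █·█··
·██··
████·
·████
████·
███·█
[5] █·█··
·██··
█████
·██··
█████
███·█
[6] █·█··
·██··
█████
·███·
██···
█████
[7] █·█·█
·████
████·
·███·
██···
█████
[8] █·█·█
·████
██·█·
·····
███··
█████
[9] █·█·█
··███
··██·
·█···
███··
█████
[10] █·█·█
··███
···█·
··██·
██···
█████
[11] █·█·█
█·███
██·█·
█·██·
██···
█████
[12] █·█·█
█·███
██·█·
█··█·
█·██·
██·██
[13] █·█·█
█·███
██·█·
█··█·
█·█··
███··
[14] ███·█
·█·██
█··█·
█··█·
█·█··
███··
[15] ███·█
·█·██
█··█·
█··██
█·███
███·█
[16] █████
·██··
█····
█··██
█·███
███·█
[17] ·████
█·█··
·····
█··██
█·███
███·█
[18] ·████
█····
·███·
█·███
█·███
███·█
[19] ·████
█···█
·██·█
█·██·
█·███
███·█
[20] ·████
█···█
·█··█
██···
█··██
███·█
[21] ·██·█
█·██·
·█·██
██···
█··██
███·█
[22] ·██·█
█·██·
·█·██
█····
·████
█·█·█
[23] ·██·█
█·██·
·█·██
██···
█··██
███·█
[24] ·██·█
█·██·
·█·██
██···
██·██
····█
[25] ·██·█
█··█·
··█·█
███··
██·██
····█

0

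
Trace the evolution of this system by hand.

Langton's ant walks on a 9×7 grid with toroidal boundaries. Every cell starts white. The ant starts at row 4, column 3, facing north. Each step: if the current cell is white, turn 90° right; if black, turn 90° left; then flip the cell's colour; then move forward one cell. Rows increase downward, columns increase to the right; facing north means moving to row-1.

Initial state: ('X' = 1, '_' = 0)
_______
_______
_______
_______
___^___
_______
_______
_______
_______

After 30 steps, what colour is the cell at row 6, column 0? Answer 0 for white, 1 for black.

1

0) _______
_______
_______
_______
___^___
_______
_______
_______
_______
1) _______
_______
_______
_______
___X>__
_______
_______
_______
_______
2) _______
_______
_______
_______
___XX__
____v__
_______
_______
_______
3) _______
_______
_______
_______
___XX__
___<X__
_______
_______
_______
4) _______
_______
_______
_______
___^X__
___XX__
_______
_______
_______
5) _______
_______
_______
_______
__<_X__
___XX__
_______
_______
_______
6) _______
_______
_______
__^____
__X_X__
___XX__
_______
_______
_______
7) _______
_______
_______
__X>___
__X_X__
___XX__
_______
_______
_______
8) _______
_______
_______
__XX___
__XvX__
___XX__
_______
_______
_______
9) _______
_______
_______
__XX___
__<XX__
___XX__
_______
_______
_______
10) _______
_______
_______
__XX___
___XX__
__vXX__
_______
_______
_______
11) _______
_______
_______
__XX___
___XX__
_<XXX__
_______
_______
_______
12) _______
_______
_______
__XX___
_^_XX__
_XXXX__
_______
_______
_______
13) _______
_______
_______
__XX___
_X>XX__
_XXXX__
_______
_______
_______
14) _______
_______
_______
__XX___
_XXXX__
_XvXX__
_______
_______
_______
15) _______
_______
_______
__XX___
_XXXX__
_X_>X__
_______
_______
_______
16) _______
_______
_______
__XX___
_XX^X__
_X__X__
_______
_______
_______
17) _______
_______
_______
__XX___
_X<_X__
_X__X__
_______
_______
_______
18) _______
_______
_______
__XX___
_X__X__
_Xv_X__
_______
_______
_______
19) _______
_______
_______
__XX___
_X__X__
_<X_X__
_______
_______
_______
20) _______
_______
_______
__XX___
_X__X__
__X_X__
_v_____
_______
_______
21) _______
_______
_______
__XX___
_X__X__
__X_X__
<X_____
_______
_______
22) _______
_______
_______
__XX___
_X__X__
^_X_X__
XX_____
_______
_______
23) _______
_______
_______
__XX___
_X__X__
X>X_X__
XX_____
_______
_______
24) _______
_______
_______
__XX___
_X__X__
XXX_X__
Xv_____
_______
_______
25) _______
_______
_______
__XX___
_X__X__
XXX_X__
X_>____
_______
_______
26) _______
_______
_______
__XX___
_X__X__
XXX_X__
X_X____
__v____
_______
27) _______
_______
_______
__XX___
_X__X__
XXX_X__
X_X____
_<X____
_______
28) _______
_______
_______
__XX___
_X__X__
XXX_X__
X^X____
_XX____
_______
29) _______
_______
_______
__XX___
_X__X__
XXX_X__
XX>____
_XX____
_______
30) _______
_______
_______
__XX___
_X__X__
XX^_X__
XX_____
_XX____
_______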